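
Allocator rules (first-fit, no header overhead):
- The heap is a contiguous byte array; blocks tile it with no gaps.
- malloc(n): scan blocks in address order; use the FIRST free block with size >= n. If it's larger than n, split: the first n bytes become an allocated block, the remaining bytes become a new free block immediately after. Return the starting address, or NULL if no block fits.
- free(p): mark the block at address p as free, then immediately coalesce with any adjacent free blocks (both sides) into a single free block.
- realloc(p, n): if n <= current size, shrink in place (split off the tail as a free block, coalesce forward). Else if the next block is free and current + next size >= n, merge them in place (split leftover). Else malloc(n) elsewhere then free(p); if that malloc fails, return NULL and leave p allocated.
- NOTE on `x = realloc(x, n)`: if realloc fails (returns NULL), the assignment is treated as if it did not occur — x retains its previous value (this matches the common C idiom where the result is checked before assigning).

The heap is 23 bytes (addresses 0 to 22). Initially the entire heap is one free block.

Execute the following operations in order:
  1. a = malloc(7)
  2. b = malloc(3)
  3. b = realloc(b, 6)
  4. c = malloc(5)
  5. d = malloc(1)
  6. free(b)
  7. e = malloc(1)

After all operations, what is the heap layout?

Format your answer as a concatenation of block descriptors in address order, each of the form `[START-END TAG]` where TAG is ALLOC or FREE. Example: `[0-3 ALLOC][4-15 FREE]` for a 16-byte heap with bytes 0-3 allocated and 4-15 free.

Answer: [0-6 ALLOC][7-7 ALLOC][8-12 FREE][13-17 ALLOC][18-18 ALLOC][19-22 FREE]

Derivation:
Op 1: a = malloc(7) -> a = 0; heap: [0-6 ALLOC][7-22 FREE]
Op 2: b = malloc(3) -> b = 7; heap: [0-6 ALLOC][7-9 ALLOC][10-22 FREE]
Op 3: b = realloc(b, 6) -> b = 7; heap: [0-6 ALLOC][7-12 ALLOC][13-22 FREE]
Op 4: c = malloc(5) -> c = 13; heap: [0-6 ALLOC][7-12 ALLOC][13-17 ALLOC][18-22 FREE]
Op 5: d = malloc(1) -> d = 18; heap: [0-6 ALLOC][7-12 ALLOC][13-17 ALLOC][18-18 ALLOC][19-22 FREE]
Op 6: free(b) -> (freed b); heap: [0-6 ALLOC][7-12 FREE][13-17 ALLOC][18-18 ALLOC][19-22 FREE]
Op 7: e = malloc(1) -> e = 7; heap: [0-6 ALLOC][7-7 ALLOC][8-12 FREE][13-17 ALLOC][18-18 ALLOC][19-22 FREE]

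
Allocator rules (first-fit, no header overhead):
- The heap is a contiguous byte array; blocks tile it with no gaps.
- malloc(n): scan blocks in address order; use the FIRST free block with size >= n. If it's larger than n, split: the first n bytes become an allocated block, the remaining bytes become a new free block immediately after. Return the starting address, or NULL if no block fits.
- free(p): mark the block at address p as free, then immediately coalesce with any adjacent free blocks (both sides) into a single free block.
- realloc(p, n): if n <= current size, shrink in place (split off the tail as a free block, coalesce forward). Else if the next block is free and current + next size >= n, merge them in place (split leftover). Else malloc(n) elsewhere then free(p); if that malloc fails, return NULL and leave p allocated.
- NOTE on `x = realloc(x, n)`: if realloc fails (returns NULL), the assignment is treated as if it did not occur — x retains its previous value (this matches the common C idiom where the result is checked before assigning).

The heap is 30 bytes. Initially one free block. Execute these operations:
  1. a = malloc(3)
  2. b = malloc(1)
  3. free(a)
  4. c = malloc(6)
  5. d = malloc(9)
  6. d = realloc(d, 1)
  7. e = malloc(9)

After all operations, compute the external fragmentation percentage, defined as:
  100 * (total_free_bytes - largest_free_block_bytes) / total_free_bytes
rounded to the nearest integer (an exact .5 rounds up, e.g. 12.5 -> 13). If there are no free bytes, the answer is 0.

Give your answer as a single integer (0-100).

Op 1: a = malloc(3) -> a = 0; heap: [0-2 ALLOC][3-29 FREE]
Op 2: b = malloc(1) -> b = 3; heap: [0-2 ALLOC][3-3 ALLOC][4-29 FREE]
Op 3: free(a) -> (freed a); heap: [0-2 FREE][3-3 ALLOC][4-29 FREE]
Op 4: c = malloc(6) -> c = 4; heap: [0-2 FREE][3-3 ALLOC][4-9 ALLOC][10-29 FREE]
Op 5: d = malloc(9) -> d = 10; heap: [0-2 FREE][3-3 ALLOC][4-9 ALLOC][10-18 ALLOC][19-29 FREE]
Op 6: d = realloc(d, 1) -> d = 10; heap: [0-2 FREE][3-3 ALLOC][4-9 ALLOC][10-10 ALLOC][11-29 FREE]
Op 7: e = malloc(9) -> e = 11; heap: [0-2 FREE][3-3 ALLOC][4-9 ALLOC][10-10 ALLOC][11-19 ALLOC][20-29 FREE]
Free blocks: [3 10] total_free=13 largest=10 -> 100*(13-10)/13 = 300/13 ≈ 23.077 -> rounds to 23

Answer: 23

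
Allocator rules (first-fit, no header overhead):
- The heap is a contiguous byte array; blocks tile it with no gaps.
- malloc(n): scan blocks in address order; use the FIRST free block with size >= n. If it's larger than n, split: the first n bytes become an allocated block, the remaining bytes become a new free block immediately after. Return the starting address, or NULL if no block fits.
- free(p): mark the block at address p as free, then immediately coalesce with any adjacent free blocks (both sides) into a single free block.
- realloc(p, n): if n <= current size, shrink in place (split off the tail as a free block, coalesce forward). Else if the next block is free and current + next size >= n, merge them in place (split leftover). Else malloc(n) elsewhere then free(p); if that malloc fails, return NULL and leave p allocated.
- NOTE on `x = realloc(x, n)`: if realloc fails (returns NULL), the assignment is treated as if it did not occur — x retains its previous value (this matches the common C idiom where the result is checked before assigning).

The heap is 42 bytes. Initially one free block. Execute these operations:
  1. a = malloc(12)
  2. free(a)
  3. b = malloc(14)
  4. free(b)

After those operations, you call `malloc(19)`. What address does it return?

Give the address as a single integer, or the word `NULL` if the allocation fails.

Op 1: a = malloc(12) -> a = 0; heap: [0-11 ALLOC][12-41 FREE]
Op 2: free(a) -> (freed a); heap: [0-41 FREE]
Op 3: b = malloc(14) -> b = 0; heap: [0-13 ALLOC][14-41 FREE]
Op 4: free(b) -> (freed b); heap: [0-41 FREE]
malloc(19): first-fit scan over [0-41 FREE] -> 0

Answer: 0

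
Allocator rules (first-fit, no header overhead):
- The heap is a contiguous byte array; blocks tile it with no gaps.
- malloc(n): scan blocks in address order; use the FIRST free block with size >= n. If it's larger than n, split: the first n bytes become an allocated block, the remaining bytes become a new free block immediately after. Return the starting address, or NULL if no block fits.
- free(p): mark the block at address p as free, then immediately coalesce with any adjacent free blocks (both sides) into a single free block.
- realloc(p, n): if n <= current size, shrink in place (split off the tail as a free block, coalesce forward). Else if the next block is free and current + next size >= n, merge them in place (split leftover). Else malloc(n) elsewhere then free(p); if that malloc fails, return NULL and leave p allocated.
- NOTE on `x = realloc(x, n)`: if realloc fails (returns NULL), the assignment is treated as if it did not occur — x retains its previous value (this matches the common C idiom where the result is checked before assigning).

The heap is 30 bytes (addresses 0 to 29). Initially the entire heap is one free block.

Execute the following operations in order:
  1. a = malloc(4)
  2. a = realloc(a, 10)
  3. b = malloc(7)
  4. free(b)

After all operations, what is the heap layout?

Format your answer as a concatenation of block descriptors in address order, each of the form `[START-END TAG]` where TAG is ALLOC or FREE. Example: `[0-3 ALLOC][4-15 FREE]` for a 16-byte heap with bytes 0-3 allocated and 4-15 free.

Op 1: a = malloc(4) -> a = 0; heap: [0-3 ALLOC][4-29 FREE]
Op 2: a = realloc(a, 10) -> a = 0; heap: [0-9 ALLOC][10-29 FREE]
Op 3: b = malloc(7) -> b = 10; heap: [0-9 ALLOC][10-16 ALLOC][17-29 FREE]
Op 4: free(b) -> (freed b); heap: [0-9 ALLOC][10-29 FREE]

Answer: [0-9 ALLOC][10-29 FREE]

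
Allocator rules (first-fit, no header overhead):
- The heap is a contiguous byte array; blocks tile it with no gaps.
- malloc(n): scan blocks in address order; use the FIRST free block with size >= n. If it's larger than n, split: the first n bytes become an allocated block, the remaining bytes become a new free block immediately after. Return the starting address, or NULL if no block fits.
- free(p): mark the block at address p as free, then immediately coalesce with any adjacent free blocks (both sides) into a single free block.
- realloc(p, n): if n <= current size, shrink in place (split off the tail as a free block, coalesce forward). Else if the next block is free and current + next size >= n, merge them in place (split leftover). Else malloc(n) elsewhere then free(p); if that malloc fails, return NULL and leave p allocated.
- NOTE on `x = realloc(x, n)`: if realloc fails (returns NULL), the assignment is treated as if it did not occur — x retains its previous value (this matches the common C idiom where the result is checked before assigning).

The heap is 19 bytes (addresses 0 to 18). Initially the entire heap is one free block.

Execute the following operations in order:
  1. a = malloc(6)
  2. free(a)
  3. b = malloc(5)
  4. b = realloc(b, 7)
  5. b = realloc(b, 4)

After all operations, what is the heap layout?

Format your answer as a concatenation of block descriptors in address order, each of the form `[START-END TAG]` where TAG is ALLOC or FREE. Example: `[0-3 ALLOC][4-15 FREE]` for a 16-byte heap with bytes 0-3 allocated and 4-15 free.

Op 1: a = malloc(6) -> a = 0; heap: [0-5 ALLOC][6-18 FREE]
Op 2: free(a) -> (freed a); heap: [0-18 FREE]
Op 3: b = malloc(5) -> b = 0; heap: [0-4 ALLOC][5-18 FREE]
Op 4: b = realloc(b, 7) -> b = 0; heap: [0-6 ALLOC][7-18 FREE]
Op 5: b = realloc(b, 4) -> b = 0; heap: [0-3 ALLOC][4-18 FREE]

Answer: [0-3 ALLOC][4-18 FREE]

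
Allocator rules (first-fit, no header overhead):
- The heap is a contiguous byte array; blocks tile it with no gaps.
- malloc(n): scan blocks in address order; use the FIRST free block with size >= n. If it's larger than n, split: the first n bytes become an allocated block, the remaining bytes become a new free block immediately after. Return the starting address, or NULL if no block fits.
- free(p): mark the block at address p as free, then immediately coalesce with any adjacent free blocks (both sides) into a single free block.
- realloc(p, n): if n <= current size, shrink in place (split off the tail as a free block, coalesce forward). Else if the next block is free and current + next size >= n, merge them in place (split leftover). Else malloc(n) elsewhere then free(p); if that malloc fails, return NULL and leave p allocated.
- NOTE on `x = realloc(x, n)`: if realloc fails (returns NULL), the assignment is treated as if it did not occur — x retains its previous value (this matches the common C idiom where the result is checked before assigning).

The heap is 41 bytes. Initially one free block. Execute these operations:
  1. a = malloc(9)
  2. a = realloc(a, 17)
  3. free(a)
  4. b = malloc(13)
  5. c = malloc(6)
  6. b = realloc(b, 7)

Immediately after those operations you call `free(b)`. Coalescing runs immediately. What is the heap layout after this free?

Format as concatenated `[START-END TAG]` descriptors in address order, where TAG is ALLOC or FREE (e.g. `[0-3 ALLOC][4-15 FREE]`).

Op 1: a = malloc(9) -> a = 0; heap: [0-8 ALLOC][9-40 FREE]
Op 2: a = realloc(a, 17) -> a = 0; heap: [0-16 ALLOC][17-40 FREE]
Op 3: free(a) -> (freed a); heap: [0-40 FREE]
Op 4: b = malloc(13) -> b = 0; heap: [0-12 ALLOC][13-40 FREE]
Op 5: c = malloc(6) -> c = 13; heap: [0-12 ALLOC][13-18 ALLOC][19-40 FREE]
Op 6: b = realloc(b, 7) -> b = 0; heap: [0-6 ALLOC][7-12 FREE][13-18 ALLOC][19-40 FREE]
free(b): b = 0 -> block [0-6 ALLOC]; mark free, coalesce with adjacent free neighbors -> [0-12 FREE][13-18 ALLOC][19-40 FREE]

Answer: [0-12 FREE][13-18 ALLOC][19-40 FREE]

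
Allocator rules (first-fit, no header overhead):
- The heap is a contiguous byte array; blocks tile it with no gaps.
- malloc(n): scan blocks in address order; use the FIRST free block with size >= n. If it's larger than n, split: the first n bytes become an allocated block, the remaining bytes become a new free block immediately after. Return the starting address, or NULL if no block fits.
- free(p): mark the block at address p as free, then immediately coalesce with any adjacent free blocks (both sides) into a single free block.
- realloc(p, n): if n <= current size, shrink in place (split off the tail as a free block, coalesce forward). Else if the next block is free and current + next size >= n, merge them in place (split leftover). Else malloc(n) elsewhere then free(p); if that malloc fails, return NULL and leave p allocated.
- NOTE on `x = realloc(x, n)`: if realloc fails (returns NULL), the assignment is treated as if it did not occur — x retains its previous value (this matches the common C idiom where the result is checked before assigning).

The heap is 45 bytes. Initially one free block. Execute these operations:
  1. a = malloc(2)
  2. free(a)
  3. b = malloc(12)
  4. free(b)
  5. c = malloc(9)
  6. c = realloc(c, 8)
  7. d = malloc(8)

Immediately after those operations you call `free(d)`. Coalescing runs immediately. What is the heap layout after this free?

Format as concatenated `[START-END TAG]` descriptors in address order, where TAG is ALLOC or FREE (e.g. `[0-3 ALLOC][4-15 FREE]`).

Op 1: a = malloc(2) -> a = 0; heap: [0-1 ALLOC][2-44 FREE]
Op 2: free(a) -> (freed a); heap: [0-44 FREE]
Op 3: b = malloc(12) -> b = 0; heap: [0-11 ALLOC][12-44 FREE]
Op 4: free(b) -> (freed b); heap: [0-44 FREE]
Op 5: c = malloc(9) -> c = 0; heap: [0-8 ALLOC][9-44 FREE]
Op 6: c = realloc(c, 8) -> c = 0; heap: [0-7 ALLOC][8-44 FREE]
Op 7: d = malloc(8) -> d = 8; heap: [0-7 ALLOC][8-15 ALLOC][16-44 FREE]
free(d): d = 8 -> block [8-15 ALLOC]; mark free, coalesce with adjacent free neighbors -> [0-7 ALLOC][8-44 FREE]

Answer: [0-7 ALLOC][8-44 FREE]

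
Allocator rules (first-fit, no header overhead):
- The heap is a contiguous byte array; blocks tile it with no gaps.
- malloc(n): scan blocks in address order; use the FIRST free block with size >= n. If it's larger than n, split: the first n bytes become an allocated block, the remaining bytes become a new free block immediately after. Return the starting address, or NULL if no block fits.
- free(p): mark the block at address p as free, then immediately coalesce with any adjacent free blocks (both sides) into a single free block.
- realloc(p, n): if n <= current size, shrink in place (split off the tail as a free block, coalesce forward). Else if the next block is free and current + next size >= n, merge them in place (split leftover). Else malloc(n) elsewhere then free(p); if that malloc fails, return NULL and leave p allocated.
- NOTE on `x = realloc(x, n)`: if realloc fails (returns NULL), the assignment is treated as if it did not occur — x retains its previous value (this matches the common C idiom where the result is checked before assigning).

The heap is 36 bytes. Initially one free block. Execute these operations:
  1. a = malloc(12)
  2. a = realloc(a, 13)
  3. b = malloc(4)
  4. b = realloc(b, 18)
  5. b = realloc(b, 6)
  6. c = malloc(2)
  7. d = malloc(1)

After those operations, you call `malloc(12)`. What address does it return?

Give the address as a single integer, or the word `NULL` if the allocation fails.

Op 1: a = malloc(12) -> a = 0; heap: [0-11 ALLOC][12-35 FREE]
Op 2: a = realloc(a, 13) -> a = 0; heap: [0-12 ALLOC][13-35 FREE]
Op 3: b = malloc(4) -> b = 13; heap: [0-12 ALLOC][13-16 ALLOC][17-35 FREE]
Op 4: b = realloc(b, 18) -> b = 13; heap: [0-12 ALLOC][13-30 ALLOC][31-35 FREE]
Op 5: b = realloc(b, 6) -> b = 13; heap: [0-12 ALLOC][13-18 ALLOC][19-35 FREE]
Op 6: c = malloc(2) -> c = 19; heap: [0-12 ALLOC][13-18 ALLOC][19-20 ALLOC][21-35 FREE]
Op 7: d = malloc(1) -> d = 21; heap: [0-12 ALLOC][13-18 ALLOC][19-20 ALLOC][21-21 ALLOC][22-35 FREE]
malloc(12): first-fit scan over [0-12 ALLOC][13-18 ALLOC][19-20 ALLOC][21-21 ALLOC][22-35 FREE] -> 22

Answer: 22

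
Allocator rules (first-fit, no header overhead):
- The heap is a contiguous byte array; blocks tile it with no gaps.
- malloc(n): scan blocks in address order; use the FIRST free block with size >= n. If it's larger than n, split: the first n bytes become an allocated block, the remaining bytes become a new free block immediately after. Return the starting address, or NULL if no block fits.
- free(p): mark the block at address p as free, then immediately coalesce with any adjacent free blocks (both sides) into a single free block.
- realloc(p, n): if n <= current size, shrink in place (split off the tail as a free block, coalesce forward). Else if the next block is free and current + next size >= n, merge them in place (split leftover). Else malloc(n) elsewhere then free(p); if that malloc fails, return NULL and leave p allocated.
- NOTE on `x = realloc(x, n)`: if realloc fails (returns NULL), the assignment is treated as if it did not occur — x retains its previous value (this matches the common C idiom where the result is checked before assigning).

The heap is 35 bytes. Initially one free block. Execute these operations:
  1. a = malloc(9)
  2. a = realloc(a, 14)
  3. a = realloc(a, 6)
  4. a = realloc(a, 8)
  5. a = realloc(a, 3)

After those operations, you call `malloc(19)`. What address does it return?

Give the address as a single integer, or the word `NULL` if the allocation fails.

Op 1: a = malloc(9) -> a = 0; heap: [0-8 ALLOC][9-34 FREE]
Op 2: a = realloc(a, 14) -> a = 0; heap: [0-13 ALLOC][14-34 FREE]
Op 3: a = realloc(a, 6) -> a = 0; heap: [0-5 ALLOC][6-34 FREE]
Op 4: a = realloc(a, 8) -> a = 0; heap: [0-7 ALLOC][8-34 FREE]
Op 5: a = realloc(a, 3) -> a = 0; heap: [0-2 ALLOC][3-34 FREE]
malloc(19): first-fit scan over [0-2 ALLOC][3-34 FREE] -> 3

Answer: 3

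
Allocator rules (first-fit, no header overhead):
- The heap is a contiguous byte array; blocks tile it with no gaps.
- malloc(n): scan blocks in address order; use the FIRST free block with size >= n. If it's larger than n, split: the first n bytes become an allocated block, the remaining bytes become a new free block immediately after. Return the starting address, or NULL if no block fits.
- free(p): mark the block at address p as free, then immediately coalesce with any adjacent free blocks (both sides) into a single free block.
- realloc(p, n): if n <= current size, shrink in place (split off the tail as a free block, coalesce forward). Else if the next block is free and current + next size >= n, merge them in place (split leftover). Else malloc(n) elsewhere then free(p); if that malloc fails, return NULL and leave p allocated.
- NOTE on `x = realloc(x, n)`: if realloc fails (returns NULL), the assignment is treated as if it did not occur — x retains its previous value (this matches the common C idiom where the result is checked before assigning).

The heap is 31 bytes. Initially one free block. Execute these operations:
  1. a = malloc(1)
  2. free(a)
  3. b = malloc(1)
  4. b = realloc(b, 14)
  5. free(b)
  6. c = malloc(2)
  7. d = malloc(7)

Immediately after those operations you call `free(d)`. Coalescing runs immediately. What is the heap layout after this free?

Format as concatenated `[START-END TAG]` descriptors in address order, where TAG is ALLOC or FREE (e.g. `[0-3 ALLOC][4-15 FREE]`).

Answer: [0-1 ALLOC][2-30 FREE]

Derivation:
Op 1: a = malloc(1) -> a = 0; heap: [0-0 ALLOC][1-30 FREE]
Op 2: free(a) -> (freed a); heap: [0-30 FREE]
Op 3: b = malloc(1) -> b = 0; heap: [0-0 ALLOC][1-30 FREE]
Op 4: b = realloc(b, 14) -> b = 0; heap: [0-13 ALLOC][14-30 FREE]
Op 5: free(b) -> (freed b); heap: [0-30 FREE]
Op 6: c = malloc(2) -> c = 0; heap: [0-1 ALLOC][2-30 FREE]
Op 7: d = malloc(7) -> d = 2; heap: [0-1 ALLOC][2-8 ALLOC][9-30 FREE]
free(d): d = 2 -> block [2-8 ALLOC]; mark free, coalesce with adjacent free neighbors -> [0-1 ALLOC][2-30 FREE]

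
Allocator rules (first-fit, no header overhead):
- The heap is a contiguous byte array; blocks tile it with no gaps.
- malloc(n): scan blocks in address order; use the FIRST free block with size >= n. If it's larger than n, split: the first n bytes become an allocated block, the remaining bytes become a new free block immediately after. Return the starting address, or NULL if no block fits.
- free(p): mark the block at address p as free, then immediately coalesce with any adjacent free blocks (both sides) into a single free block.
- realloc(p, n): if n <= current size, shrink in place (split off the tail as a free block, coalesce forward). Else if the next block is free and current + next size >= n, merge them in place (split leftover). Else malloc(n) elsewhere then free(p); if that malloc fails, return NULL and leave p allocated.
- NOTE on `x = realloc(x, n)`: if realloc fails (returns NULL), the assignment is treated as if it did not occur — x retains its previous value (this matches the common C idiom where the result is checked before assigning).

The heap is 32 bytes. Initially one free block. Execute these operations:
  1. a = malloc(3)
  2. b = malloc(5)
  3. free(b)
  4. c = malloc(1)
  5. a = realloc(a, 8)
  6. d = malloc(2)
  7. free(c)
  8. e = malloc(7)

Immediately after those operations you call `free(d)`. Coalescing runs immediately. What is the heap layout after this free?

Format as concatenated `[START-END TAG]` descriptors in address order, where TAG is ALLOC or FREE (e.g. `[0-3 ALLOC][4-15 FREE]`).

Answer: [0-3 FREE][4-11 ALLOC][12-18 ALLOC][19-31 FREE]

Derivation:
Op 1: a = malloc(3) -> a = 0; heap: [0-2 ALLOC][3-31 FREE]
Op 2: b = malloc(5) -> b = 3; heap: [0-2 ALLOC][3-7 ALLOC][8-31 FREE]
Op 3: free(b) -> (freed b); heap: [0-2 ALLOC][3-31 FREE]
Op 4: c = malloc(1) -> c = 3; heap: [0-2 ALLOC][3-3 ALLOC][4-31 FREE]
Op 5: a = realloc(a, 8) -> a = 4; heap: [0-2 FREE][3-3 ALLOC][4-11 ALLOC][12-31 FREE]
Op 6: d = malloc(2) -> d = 0; heap: [0-1 ALLOC][2-2 FREE][3-3 ALLOC][4-11 ALLOC][12-31 FREE]
Op 7: free(c) -> (freed c); heap: [0-1 ALLOC][2-3 FREE][4-11 ALLOC][12-31 FREE]
Op 8: e = malloc(7) -> e = 12; heap: [0-1 ALLOC][2-3 FREE][4-11 ALLOC][12-18 ALLOC][19-31 FREE]
free(d): d = 0 -> block [0-1 ALLOC]; mark free, coalesce with adjacent free neighbors -> [0-3 FREE][4-11 ALLOC][12-18 ALLOC][19-31 FREE]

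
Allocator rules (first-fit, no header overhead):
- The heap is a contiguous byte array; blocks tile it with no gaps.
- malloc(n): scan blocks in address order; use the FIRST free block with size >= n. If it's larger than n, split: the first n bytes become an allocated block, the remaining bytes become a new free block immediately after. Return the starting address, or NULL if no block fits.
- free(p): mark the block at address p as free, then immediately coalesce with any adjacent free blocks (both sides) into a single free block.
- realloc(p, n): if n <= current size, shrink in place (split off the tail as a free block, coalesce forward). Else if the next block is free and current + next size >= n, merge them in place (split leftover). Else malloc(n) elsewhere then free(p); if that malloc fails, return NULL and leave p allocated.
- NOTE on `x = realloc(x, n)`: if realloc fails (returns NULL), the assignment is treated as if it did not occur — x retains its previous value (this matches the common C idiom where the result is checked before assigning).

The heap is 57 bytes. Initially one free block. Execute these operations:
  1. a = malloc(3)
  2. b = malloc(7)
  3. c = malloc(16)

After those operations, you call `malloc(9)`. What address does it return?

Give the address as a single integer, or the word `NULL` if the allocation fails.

Answer: 26

Derivation:
Op 1: a = malloc(3) -> a = 0; heap: [0-2 ALLOC][3-56 FREE]
Op 2: b = malloc(7) -> b = 3; heap: [0-2 ALLOC][3-9 ALLOC][10-56 FREE]
Op 3: c = malloc(16) -> c = 10; heap: [0-2 ALLOC][3-9 ALLOC][10-25 ALLOC][26-56 FREE]
malloc(9): first-fit scan over [0-2 ALLOC][3-9 ALLOC][10-25 ALLOC][26-56 FREE] -> 26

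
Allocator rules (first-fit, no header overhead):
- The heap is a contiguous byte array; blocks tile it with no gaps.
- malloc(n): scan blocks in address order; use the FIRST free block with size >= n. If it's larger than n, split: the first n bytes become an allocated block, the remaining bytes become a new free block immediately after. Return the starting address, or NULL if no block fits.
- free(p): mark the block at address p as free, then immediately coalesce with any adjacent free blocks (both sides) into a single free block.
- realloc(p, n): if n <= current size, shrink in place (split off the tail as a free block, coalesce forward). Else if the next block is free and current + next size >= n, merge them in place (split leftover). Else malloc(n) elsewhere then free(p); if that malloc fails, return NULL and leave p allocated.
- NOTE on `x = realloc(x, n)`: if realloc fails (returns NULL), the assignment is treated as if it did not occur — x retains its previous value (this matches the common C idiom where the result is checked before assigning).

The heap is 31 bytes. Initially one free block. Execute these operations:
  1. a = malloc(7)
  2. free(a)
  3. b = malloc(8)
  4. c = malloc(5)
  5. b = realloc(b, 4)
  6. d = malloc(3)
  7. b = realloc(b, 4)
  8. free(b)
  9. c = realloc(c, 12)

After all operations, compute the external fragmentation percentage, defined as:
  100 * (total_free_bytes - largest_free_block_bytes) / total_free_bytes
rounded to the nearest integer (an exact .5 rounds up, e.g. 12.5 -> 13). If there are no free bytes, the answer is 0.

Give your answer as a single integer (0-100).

Answer: 31

Derivation:
Op 1: a = malloc(7) -> a = 0; heap: [0-6 ALLOC][7-30 FREE]
Op 2: free(a) -> (freed a); heap: [0-30 FREE]
Op 3: b = malloc(8) -> b = 0; heap: [0-7 ALLOC][8-30 FREE]
Op 4: c = malloc(5) -> c = 8; heap: [0-7 ALLOC][8-12 ALLOC][13-30 FREE]
Op 5: b = realloc(b, 4) -> b = 0; heap: [0-3 ALLOC][4-7 FREE][8-12 ALLOC][13-30 FREE]
Op 6: d = malloc(3) -> d = 4; heap: [0-3 ALLOC][4-6 ALLOC][7-7 FREE][8-12 ALLOC][13-30 FREE]
Op 7: b = realloc(b, 4) -> b = 0; heap: [0-3 ALLOC][4-6 ALLOC][7-7 FREE][8-12 ALLOC][13-30 FREE]
Op 8: free(b) -> (freed b); heap: [0-3 FREE][4-6 ALLOC][7-7 FREE][8-12 ALLOC][13-30 FREE]
Op 9: c = realloc(c, 12) -> c = 8; heap: [0-3 FREE][4-6 ALLOC][7-7 FREE][8-19 ALLOC][20-30 FREE]
Free blocks: [4 1 11] total_free=16 largest=11 -> 100*(16-11)/16 = 500/16 = 31.25 -> rounds to 31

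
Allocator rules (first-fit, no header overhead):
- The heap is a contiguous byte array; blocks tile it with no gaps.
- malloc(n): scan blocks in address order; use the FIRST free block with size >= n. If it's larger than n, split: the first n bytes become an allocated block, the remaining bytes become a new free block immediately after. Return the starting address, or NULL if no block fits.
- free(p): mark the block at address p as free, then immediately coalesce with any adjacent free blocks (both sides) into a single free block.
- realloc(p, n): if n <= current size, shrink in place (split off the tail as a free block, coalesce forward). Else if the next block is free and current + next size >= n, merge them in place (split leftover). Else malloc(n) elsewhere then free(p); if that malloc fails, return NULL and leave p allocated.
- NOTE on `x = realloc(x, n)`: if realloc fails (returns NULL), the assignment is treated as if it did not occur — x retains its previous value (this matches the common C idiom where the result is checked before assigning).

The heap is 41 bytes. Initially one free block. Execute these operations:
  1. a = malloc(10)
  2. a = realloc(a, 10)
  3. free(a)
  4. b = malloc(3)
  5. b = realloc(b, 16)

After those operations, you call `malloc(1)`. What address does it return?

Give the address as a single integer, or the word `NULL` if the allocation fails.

Answer: 16

Derivation:
Op 1: a = malloc(10) -> a = 0; heap: [0-9 ALLOC][10-40 FREE]
Op 2: a = realloc(a, 10) -> a = 0; heap: [0-9 ALLOC][10-40 FREE]
Op 3: free(a) -> (freed a); heap: [0-40 FREE]
Op 4: b = malloc(3) -> b = 0; heap: [0-2 ALLOC][3-40 FREE]
Op 5: b = realloc(b, 16) -> b = 0; heap: [0-15 ALLOC][16-40 FREE]
malloc(1): first-fit scan over [0-15 ALLOC][16-40 FREE] -> 16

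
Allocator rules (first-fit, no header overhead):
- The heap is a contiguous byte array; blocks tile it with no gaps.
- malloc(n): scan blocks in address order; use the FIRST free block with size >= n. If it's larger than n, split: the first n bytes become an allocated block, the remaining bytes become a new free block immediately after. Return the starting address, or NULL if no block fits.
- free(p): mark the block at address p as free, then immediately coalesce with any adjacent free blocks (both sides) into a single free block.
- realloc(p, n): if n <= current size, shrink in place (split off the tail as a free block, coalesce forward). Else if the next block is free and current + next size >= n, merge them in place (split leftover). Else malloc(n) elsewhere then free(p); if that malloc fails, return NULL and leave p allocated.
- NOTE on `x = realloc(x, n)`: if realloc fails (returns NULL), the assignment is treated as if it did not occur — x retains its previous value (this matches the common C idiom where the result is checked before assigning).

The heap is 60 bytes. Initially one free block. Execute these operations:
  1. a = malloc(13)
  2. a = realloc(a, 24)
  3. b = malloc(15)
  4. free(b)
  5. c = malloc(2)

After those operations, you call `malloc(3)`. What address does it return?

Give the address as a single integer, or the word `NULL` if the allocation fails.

Op 1: a = malloc(13) -> a = 0; heap: [0-12 ALLOC][13-59 FREE]
Op 2: a = realloc(a, 24) -> a = 0; heap: [0-23 ALLOC][24-59 FREE]
Op 3: b = malloc(15) -> b = 24; heap: [0-23 ALLOC][24-38 ALLOC][39-59 FREE]
Op 4: free(b) -> (freed b); heap: [0-23 ALLOC][24-59 FREE]
Op 5: c = malloc(2) -> c = 24; heap: [0-23 ALLOC][24-25 ALLOC][26-59 FREE]
malloc(3): first-fit scan over [0-23 ALLOC][24-25 ALLOC][26-59 FREE] -> 26

Answer: 26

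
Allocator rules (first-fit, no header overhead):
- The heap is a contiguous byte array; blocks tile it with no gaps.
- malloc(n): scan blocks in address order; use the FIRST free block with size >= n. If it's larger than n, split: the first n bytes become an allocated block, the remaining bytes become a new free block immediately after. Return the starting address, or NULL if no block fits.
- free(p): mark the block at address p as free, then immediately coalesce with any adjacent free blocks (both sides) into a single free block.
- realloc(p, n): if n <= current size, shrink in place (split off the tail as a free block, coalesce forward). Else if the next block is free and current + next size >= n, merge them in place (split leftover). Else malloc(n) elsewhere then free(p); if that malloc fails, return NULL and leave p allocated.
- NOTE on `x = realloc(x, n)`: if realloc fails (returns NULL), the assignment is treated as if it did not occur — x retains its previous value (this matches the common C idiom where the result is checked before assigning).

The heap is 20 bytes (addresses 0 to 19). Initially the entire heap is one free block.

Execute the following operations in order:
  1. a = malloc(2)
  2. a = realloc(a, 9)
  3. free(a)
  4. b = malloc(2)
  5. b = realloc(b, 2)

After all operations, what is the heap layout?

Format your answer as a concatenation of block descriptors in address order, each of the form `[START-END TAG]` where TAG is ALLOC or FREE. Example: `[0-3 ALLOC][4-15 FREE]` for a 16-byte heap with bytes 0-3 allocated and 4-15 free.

Op 1: a = malloc(2) -> a = 0; heap: [0-1 ALLOC][2-19 FREE]
Op 2: a = realloc(a, 9) -> a = 0; heap: [0-8 ALLOC][9-19 FREE]
Op 3: free(a) -> (freed a); heap: [0-19 FREE]
Op 4: b = malloc(2) -> b = 0; heap: [0-1 ALLOC][2-19 FREE]
Op 5: b = realloc(b, 2) -> b = 0; heap: [0-1 ALLOC][2-19 FREE]

Answer: [0-1 ALLOC][2-19 FREE]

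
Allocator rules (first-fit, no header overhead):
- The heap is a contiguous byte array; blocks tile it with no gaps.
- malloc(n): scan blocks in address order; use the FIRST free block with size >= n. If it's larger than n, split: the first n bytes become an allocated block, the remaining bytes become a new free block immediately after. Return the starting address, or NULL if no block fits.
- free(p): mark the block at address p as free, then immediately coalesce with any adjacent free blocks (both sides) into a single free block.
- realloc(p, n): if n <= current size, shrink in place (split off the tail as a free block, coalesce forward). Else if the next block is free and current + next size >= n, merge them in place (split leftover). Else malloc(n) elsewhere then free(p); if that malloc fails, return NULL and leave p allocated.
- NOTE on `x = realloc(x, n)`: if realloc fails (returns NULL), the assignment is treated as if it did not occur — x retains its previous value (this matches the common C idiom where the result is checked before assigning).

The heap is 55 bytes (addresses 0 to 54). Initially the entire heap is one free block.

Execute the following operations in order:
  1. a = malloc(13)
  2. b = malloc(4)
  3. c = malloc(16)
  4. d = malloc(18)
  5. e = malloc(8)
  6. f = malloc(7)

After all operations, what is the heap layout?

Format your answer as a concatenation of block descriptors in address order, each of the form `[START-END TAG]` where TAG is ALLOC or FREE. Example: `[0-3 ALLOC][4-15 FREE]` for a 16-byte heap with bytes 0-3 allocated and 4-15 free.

Answer: [0-12 ALLOC][13-16 ALLOC][17-32 ALLOC][33-50 ALLOC][51-54 FREE]

Derivation:
Op 1: a = malloc(13) -> a = 0; heap: [0-12 ALLOC][13-54 FREE]
Op 2: b = malloc(4) -> b = 13; heap: [0-12 ALLOC][13-16 ALLOC][17-54 FREE]
Op 3: c = malloc(16) -> c = 17; heap: [0-12 ALLOC][13-16 ALLOC][17-32 ALLOC][33-54 FREE]
Op 4: d = malloc(18) -> d = 33; heap: [0-12 ALLOC][13-16 ALLOC][17-32 ALLOC][33-50 ALLOC][51-54 FREE]
Op 5: e = malloc(8) -> e = NULL; heap: [0-12 ALLOC][13-16 ALLOC][17-32 ALLOC][33-50 ALLOC][51-54 FREE]
Op 6: f = malloc(7) -> f = NULL; heap: [0-12 ALLOC][13-16 ALLOC][17-32 ALLOC][33-50 ALLOC][51-54 FREE]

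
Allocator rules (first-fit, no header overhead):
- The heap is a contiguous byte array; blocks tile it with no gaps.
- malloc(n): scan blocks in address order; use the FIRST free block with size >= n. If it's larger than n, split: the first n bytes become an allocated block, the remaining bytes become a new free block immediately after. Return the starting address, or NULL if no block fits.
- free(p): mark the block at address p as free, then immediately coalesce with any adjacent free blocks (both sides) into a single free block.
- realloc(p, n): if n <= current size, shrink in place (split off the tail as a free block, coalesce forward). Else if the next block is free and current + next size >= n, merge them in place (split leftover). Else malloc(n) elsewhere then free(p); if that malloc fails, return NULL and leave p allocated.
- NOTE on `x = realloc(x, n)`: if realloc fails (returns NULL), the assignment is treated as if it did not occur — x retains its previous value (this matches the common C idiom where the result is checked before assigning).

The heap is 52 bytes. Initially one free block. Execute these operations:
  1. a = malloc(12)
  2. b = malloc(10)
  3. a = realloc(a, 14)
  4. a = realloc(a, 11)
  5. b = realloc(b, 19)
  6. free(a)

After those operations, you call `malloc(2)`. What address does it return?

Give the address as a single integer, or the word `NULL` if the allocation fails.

Answer: 0

Derivation:
Op 1: a = malloc(12) -> a = 0; heap: [0-11 ALLOC][12-51 FREE]
Op 2: b = malloc(10) -> b = 12; heap: [0-11 ALLOC][12-21 ALLOC][22-51 FREE]
Op 3: a = realloc(a, 14) -> a = 22; heap: [0-11 FREE][12-21 ALLOC][22-35 ALLOC][36-51 FREE]
Op 4: a = realloc(a, 11) -> a = 22; heap: [0-11 FREE][12-21 ALLOC][22-32 ALLOC][33-51 FREE]
Op 5: b = realloc(b, 19) -> b = 33; heap: [0-21 FREE][22-32 ALLOC][33-51 ALLOC]
Op 6: free(a) -> (freed a); heap: [0-32 FREE][33-51 ALLOC]
malloc(2): first-fit scan over [0-32 FREE][33-51 ALLOC] -> 0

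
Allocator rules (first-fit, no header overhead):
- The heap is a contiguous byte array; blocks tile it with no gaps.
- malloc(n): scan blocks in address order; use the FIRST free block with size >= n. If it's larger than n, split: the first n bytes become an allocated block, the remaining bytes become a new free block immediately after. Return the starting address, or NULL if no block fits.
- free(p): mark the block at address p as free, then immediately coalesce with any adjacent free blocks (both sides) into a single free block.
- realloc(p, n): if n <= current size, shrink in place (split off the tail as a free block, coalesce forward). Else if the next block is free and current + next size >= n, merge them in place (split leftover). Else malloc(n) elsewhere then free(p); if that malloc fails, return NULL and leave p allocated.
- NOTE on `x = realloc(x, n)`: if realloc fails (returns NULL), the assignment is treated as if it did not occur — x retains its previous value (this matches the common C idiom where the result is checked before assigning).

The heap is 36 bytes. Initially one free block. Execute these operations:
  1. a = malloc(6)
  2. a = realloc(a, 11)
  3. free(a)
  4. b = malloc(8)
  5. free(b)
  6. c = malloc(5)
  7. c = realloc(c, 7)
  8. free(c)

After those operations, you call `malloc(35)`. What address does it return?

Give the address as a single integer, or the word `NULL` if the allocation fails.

Op 1: a = malloc(6) -> a = 0; heap: [0-5 ALLOC][6-35 FREE]
Op 2: a = realloc(a, 11) -> a = 0; heap: [0-10 ALLOC][11-35 FREE]
Op 3: free(a) -> (freed a); heap: [0-35 FREE]
Op 4: b = malloc(8) -> b = 0; heap: [0-7 ALLOC][8-35 FREE]
Op 5: free(b) -> (freed b); heap: [0-35 FREE]
Op 6: c = malloc(5) -> c = 0; heap: [0-4 ALLOC][5-35 FREE]
Op 7: c = realloc(c, 7) -> c = 0; heap: [0-6 ALLOC][7-35 FREE]
Op 8: free(c) -> (freed c); heap: [0-35 FREE]
malloc(35): first-fit scan over [0-35 FREE] -> 0

Answer: 0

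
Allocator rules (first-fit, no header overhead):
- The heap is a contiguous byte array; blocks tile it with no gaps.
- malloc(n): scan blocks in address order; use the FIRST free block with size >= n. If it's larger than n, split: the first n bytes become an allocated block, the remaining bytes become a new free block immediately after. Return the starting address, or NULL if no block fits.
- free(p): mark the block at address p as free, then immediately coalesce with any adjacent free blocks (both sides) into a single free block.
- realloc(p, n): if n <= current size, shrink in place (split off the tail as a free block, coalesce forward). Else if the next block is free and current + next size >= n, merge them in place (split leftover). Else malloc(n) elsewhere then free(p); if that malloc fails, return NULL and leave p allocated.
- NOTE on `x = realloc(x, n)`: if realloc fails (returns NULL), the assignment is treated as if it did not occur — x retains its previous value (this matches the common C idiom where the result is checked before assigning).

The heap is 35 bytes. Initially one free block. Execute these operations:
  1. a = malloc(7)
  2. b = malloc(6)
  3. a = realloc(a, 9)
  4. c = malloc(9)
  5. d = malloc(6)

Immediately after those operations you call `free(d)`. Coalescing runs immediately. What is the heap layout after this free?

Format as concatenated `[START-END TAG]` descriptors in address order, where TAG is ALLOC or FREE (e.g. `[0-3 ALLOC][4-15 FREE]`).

Op 1: a = malloc(7) -> a = 0; heap: [0-6 ALLOC][7-34 FREE]
Op 2: b = malloc(6) -> b = 7; heap: [0-6 ALLOC][7-12 ALLOC][13-34 FREE]
Op 3: a = realloc(a, 9) -> a = 13; heap: [0-6 FREE][7-12 ALLOC][13-21 ALLOC][22-34 FREE]
Op 4: c = malloc(9) -> c = 22; heap: [0-6 FREE][7-12 ALLOC][13-21 ALLOC][22-30 ALLOC][31-34 FREE]
Op 5: d = malloc(6) -> d = 0; heap: [0-5 ALLOC][6-6 FREE][7-12 ALLOC][13-21 ALLOC][22-30 ALLOC][31-34 FREE]
free(d): d = 0 -> block [0-5 ALLOC]; mark free, coalesce with adjacent free neighbors -> [0-6 FREE][7-12 ALLOC][13-21 ALLOC][22-30 ALLOC][31-34 FREE]

Answer: [0-6 FREE][7-12 ALLOC][13-21 ALLOC][22-30 ALLOC][31-34 FREE]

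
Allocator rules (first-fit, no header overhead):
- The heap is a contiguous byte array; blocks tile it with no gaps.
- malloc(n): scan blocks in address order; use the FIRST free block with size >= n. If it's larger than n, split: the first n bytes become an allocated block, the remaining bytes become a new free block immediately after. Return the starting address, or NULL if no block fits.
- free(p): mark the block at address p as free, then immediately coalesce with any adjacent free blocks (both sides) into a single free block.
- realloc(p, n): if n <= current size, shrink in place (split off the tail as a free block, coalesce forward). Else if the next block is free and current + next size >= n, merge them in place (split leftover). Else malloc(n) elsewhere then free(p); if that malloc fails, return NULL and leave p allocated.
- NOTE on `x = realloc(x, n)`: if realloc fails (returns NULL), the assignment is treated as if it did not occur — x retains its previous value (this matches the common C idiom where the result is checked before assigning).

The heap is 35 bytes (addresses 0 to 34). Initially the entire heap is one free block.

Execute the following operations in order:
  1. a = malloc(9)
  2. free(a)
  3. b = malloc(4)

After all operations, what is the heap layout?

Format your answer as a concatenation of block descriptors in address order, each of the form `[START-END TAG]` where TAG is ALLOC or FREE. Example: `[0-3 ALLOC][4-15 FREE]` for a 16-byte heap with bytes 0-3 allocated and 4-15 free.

Answer: [0-3 ALLOC][4-34 FREE]

Derivation:
Op 1: a = malloc(9) -> a = 0; heap: [0-8 ALLOC][9-34 FREE]
Op 2: free(a) -> (freed a); heap: [0-34 FREE]
Op 3: b = malloc(4) -> b = 0; heap: [0-3 ALLOC][4-34 FREE]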